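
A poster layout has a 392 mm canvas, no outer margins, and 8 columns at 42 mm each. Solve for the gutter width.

8 columns take 8·42 = 336 mm; remaining 56 splits into 7 gutters.
g = 56 / 7 = 8 mm.

8 mm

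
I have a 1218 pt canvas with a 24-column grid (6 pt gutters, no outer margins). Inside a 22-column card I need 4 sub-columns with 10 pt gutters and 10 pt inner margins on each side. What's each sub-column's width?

Subtracting 23 gutters of 6 leaves 1080 for 24 columns, so c = 45 pt.
22-column span = 22·45 + 21·6 = 1116 pt.
Inner content = 1116 − 2·10 = 1096 pt.
Subtracting 3 gutters of 10 leaves 1066 for 4 columns, so d = 266.5 pt.

266.5 pt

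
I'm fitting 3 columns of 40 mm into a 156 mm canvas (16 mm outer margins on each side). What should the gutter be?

2 mm

Content width = 156 − 2·16 = 124 mm.
3·40 + 2g = 124 → 2g = 4 → g = 2 mm.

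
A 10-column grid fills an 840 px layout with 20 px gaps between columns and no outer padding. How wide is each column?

10 columns + 9 gaps: 10c + 9·20 = 840.
10c = 840 − 180 = 660, so c = 66 px.

66 px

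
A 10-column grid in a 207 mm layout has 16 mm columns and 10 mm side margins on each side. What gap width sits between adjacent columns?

Take off 20 mm of margins, leaving 187 mm.
10 columns take 10·16 = 160 mm; remaining 27 splits into 9 gaps.
g = 27 / 9 = 3 mm.

3 mm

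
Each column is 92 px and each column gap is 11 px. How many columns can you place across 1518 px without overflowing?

Each extra column adds 92 + 11 = 103 px.
(1518 + 11) / 103 = 14.84, so 14 columns fit.

14 columns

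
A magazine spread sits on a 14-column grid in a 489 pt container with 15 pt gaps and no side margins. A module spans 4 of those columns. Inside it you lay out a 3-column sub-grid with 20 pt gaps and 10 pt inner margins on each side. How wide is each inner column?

23 pt

14c + 13·15 = 489 → 14c = 294 → c = 21 pt.
4 columns plus 3 gaps: 84 + 45 = 129 pt.
Inner content = 129 − 2·10 = 109 pt.
3 columns + 2 gaps: 3d + 2·20 = 109.
3d = 109 − 40 = 69, so d = 23 pt.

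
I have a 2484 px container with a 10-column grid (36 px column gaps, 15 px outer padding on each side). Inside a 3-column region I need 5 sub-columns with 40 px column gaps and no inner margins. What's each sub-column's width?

Inside the margins: 2484 − 30 = 2454 px.
Subtracting 9 column gaps of 36 leaves 2130 for 10 columns, so c = 213 px.
3 columns plus 2 column gaps: 639 + 72 = 711 px.
5 columns + 4 column gaps: 5d + 4·40 = 711.
5d = 711 − 160 = 551, so d = 110.2 px.

110.2 px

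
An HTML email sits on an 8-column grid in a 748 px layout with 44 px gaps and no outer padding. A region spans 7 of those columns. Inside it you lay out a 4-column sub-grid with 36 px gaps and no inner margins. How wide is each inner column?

135.25 px

8 columns + 7 gaps: 8c + 7·44 = 748.
8c = 748 − 308 = 440, so c = 55 px.
Span of 7: 7·55 + 6·44 = 385 + 264 = 649 px.
649 − 3·36 = 541; ÷4 gives d = 135.25 px.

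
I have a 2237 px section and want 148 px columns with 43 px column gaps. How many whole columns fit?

11 columns

Each extra column adds 148 + 43 = 191 px.
(2237 + 43) / 191 = 11.94, so 11 columns fit.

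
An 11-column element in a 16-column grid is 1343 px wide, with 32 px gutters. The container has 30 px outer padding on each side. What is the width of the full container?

2028 px

11 columns + 10 gutters: 11c + 10·32 = 1343.
11c = 1343 − 320 = 1023, so c = 93 px.
Container = 2·30 + 16·93 + 15·32 = 60 + 1488 + 480 = 2028 px.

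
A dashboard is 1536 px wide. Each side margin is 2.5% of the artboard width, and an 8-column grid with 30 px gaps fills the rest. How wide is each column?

156.15 px

1536 × (1 − 2·2.5%) = 1536 × 95% = 1459.2 px for the columns.
8 columns + 7 gaps: 8c + 7·30 = 1459.2.
8c = 1459.2 − 210 = 1249.2, so c = 156.15 px.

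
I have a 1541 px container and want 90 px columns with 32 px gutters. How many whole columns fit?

k columns need k·90 + (k−1)·32 = k·122 − 32.
k·122 − 32 ≤ 1541 → k ≤ 1573 / 122 ≈ 12.89, so k = 12.

12 columns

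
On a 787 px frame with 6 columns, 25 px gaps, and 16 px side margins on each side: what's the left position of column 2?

Inside the margins: 787 − 32 = 755 px.
6 columns + 5 gaps: 6c + 5·25 = 755.
6c = 755 − 125 = 630, so c = 105 px.
Column 2 starts at margin + 1·(column + gutter) = 16 + 1·130 = 146 px.

146 px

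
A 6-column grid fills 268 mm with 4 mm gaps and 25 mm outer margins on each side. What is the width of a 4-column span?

Subtract both margins: 268 − 2·25 = 218 mm.
6c + 5·4 = 218 → 6c = 198 → c = 33 mm.
4 columns plus 3 gaps: 132 + 12 = 144 mm.

144 mm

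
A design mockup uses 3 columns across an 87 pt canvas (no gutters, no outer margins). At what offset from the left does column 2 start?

29 pt

3c = 87 → c = 29 pt.
No margin, so column 2 starts at 1·(column + gutter) = 1·29 = 29 pt.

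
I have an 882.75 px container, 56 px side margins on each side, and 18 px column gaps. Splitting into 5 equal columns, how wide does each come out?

Subtract both margins: 882.75 − 2·56 = 770.75 px.
5 columns + 4 column gaps: 5c + 4·18 = 770.75.
5c = 770.75 − 72 = 698.75, so c = 139.75 px.

139.75 px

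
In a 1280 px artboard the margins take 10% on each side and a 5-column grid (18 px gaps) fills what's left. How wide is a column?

Margins: 10% × 1280 = 128 px each, so content = 1280 − 256 = 1024 px.
Subtracting 4 gaps of 18 leaves 952 for 5 columns, so c = 190.4 px.

190.4 px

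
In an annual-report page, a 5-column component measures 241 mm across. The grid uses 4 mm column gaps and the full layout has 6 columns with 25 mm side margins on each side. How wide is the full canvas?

340 mm

Subtracting 4 column gaps of 4 leaves 225 for 5 columns, so c = 45 mm.
Adding margins, columns and gutters: 50 + 270 + 20 = 340 mm.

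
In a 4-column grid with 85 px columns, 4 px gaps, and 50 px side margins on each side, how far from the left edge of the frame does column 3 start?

Before column 3: the margin + 2 columns + 2 gaps.
Offset = 50 + 2·(85 + 4) = 50 + 178 = 228 px.

228 px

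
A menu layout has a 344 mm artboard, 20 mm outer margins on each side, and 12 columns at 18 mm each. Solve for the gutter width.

Subtract both margins: 344 − 2·20 = 304 mm.
Columns use 216 mm, leaving 88 mm across 11 gutters = 8 mm each.

8 mm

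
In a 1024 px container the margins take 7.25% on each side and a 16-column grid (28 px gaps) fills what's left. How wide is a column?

Margins: 7.25% × 1024 = 74.24 px each, so content = 1024 − 148.48 = 875.52 px.
16c + 15·28 = 875.52 → 16c = 455.52 → c = 28.47 px.

28.47 px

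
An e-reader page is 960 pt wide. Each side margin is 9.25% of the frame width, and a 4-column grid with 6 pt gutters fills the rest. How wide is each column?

960 × (1 − 2·9.25%) = 960 × 81.5% = 782.4 pt for the columns.
4 columns + 3 gutters: 4c + 3·6 = 782.4.
4c = 782.4 − 18 = 764.4, so c = 191.1 pt.

191.1 pt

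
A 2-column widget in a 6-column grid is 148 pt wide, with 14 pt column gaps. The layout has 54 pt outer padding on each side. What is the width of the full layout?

2 columns + 1 column gap: 2c + 1·14 = 148.
2c = 148 − 14 = 134, so c = 67 pt.
Adding margins, columns and gutters: 108 + 402 + 70 = 580 pt.

580 pt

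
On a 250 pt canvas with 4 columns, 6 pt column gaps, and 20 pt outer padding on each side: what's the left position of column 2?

74 pt

Content = 250 − 2·20 = 210 pt.
Subtracting 3 column gaps of 6 leaves 192 for 4 columns, so c = 48 pt.
Each column+gutter stride is 54 pt; 1 of them past the 20 pt margin is 20 + 54 = 74 pt.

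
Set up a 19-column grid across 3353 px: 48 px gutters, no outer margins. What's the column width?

131 px

19 columns + 18 gutters: 19c + 18·48 = 3353.
19c = 3353 − 864 = 2489, so c = 131 px.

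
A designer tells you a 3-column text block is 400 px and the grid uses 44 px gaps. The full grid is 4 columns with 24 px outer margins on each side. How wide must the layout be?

596 px

400 − 2·44 = 312; ÷3 gives c = 104 px.
Total width: 2·24 + 4·104 + 3·44 = 596 px.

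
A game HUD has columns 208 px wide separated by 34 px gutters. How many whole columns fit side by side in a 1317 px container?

k columns need k·208 + (k−1)·34 = k·242 − 34.
k·242 − 34 ≤ 1317 → k ≤ 1351 / 242 ≈ 5.58, so k = 5.

5 columns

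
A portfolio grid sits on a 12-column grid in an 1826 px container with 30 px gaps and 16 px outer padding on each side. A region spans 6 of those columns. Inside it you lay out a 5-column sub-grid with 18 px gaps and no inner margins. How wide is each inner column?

Subtract both margins: 1826 − 2·16 = 1794 px.
12 columns + 11 gaps: 12c + 11·30 = 1794.
12c = 1794 − 330 = 1464, so c = 122 px.
Span of 6: 6·122 + 5·30 = 732 + 150 = 882 px.
Subtracting 4 gaps of 18 leaves 810 for 5 columns, so d = 162 px.

162 px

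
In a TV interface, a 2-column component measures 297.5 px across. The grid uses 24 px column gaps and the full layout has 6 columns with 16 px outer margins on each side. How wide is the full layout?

972.5 px

2c + 1·24 = 297.5 → 2c = 273.5 → c = 136.75 px.
Total width: 2·16 + 6·136.75 + 5·24 = 972.5 px.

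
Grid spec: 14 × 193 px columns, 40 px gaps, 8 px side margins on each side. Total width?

3238 px

Total width: 2·8 + 14·193 + 13·40 = 3238 px.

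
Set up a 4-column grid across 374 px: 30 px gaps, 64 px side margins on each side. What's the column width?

Inside the margins: 374 − 128 = 246 px.
4c + 3·30 = 246 → 4c = 156 → c = 39 px.

39 px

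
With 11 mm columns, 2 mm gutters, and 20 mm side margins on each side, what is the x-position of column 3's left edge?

Column 3 starts at margin + 2·(column + gutter) = 20 + 2·13 = 46 mm.

46 mm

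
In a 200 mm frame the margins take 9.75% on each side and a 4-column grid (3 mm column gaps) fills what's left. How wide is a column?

38 mm

200 × (1 − 2·9.75%) = 200 × 80.5% = 161 mm for the columns.
Subtracting 3 column gaps of 3 leaves 152 for 4 columns, so c = 38 mm.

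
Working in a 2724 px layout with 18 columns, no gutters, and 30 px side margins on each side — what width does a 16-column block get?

Subtract both margins: 2724 − 2·30 = 2664 px.
18c = 2664 → c = 148 px.
16-column span = 16·148 = 2368 px.

2368 px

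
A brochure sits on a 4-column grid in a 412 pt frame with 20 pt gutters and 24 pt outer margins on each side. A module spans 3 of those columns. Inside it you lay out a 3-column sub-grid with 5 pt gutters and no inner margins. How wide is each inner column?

Outer content = 412 − 2·24 = 364 pt.
4c + 3·20 = 364 → 4c = 304 → c = 76 pt.
3-column span = 3·76 + 2·20 = 268 pt.
3d + 2·5 = 268 → 3d = 258 → d = 86 pt.

86 pt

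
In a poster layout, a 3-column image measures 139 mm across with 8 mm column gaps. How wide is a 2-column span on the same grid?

3 columns + 2 column gaps: 3c + 2·8 = 139.
3c = 139 − 16 = 123, so c = 41 mm.
2-column span = 2·41 + 1·8 = 90 mm.

90 mm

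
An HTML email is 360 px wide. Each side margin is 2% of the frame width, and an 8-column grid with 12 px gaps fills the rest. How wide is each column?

Each margin = 2% of 360 = 7.2 px; content = 360 − 2·7.2 = 345.6 px.
8 columns + 7 gaps: 8c + 7·12 = 345.6.
8c = 345.6 − 84 = 261.6, so c = 32.7 px.

32.7 px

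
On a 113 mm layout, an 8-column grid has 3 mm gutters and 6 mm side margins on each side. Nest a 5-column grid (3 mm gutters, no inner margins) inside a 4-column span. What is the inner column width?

7.4 mm

Outer content = 113 − 2·6 = 101 mm.
8c + 7·3 = 101 → 8c = 80 → c = 10 mm.
4 columns plus 3 gutters: 40 + 9 = 49 mm.
5 columns + 4 gutters: 5d + 4·3 = 49.
5d = 49 − 12 = 37, so d = 7.4 mm.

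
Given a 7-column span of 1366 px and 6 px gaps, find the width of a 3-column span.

1366 − 6·6 = 1330; ÷7 gives c = 190 px.
3 columns plus 2 gaps: 570 + 12 = 582 px.

582 px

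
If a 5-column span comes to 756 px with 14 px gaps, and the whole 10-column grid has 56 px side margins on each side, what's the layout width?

756 − 4·14 = 700; ÷5 gives c = 140 px.
Layout = 2·56 + 10·140 + 9·14 = 112 + 1400 + 126 = 1638 px.

1638 px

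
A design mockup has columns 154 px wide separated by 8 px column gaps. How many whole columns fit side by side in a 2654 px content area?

16 columns: 16·154 + 15·8 = 2584 px ≤ 2654.
17 columns: 2746 px > 2654. So 16.

16 columns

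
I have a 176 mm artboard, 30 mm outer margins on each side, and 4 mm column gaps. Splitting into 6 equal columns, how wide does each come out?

16 mm

Content width = 176 − 2·30 = 116 mm.
6c + 5·4 = 116 → 6c = 96 → c = 16 mm.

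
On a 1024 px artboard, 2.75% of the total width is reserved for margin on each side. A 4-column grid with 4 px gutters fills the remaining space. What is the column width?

1024 × (1 − 2·2.75%) = 1024 × 94.5% = 967.68 px for the columns.
967.68 − 3·4 = 955.68; ÷4 gives c = 238.92 px.

238.92 px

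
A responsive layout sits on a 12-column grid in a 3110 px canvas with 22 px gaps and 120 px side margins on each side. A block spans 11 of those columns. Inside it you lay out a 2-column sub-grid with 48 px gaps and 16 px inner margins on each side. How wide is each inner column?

1274.5 px

Take off 240 px of margins, leaving 2870 px.
2870 − 11·22 = 2628; ÷12 gives c = 219 px.
11-column span = 11·219 + 10·22 = 2629 px.
Inner content = 2629 − 2·16 = 2597 px.
2597 − 1·48 = 2549; ÷2 gives d = 1274.5 px.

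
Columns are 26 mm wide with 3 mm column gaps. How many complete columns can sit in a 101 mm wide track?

3 columns

Each extra column adds 26 + 3 = 29 mm.
(101 + 3) / 29 = 3.59, so 3 columns fit.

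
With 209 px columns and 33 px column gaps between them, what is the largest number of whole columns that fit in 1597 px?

6 columns: 6·209 + 5·33 = 1419 px ≤ 1597.
7 columns: 1661 px > 1597. So 6.

6 columns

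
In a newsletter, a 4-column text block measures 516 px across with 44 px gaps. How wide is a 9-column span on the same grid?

1216 px

4c + 3·44 = 516 → 4c = 384 → c = 96 px.
Span of 9: 9·96 + 8·44 = 864 + 352 = 1216 px.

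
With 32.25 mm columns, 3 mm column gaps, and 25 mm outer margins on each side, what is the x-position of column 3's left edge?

95.5 mm

Column 3 starts at margin + 2·(column + gutter) = 25 + 2·35.25 = 95.5 mm.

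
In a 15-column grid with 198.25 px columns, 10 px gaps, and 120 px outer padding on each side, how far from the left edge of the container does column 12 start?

2410.75 px

Column 12 starts at margin + 11·(column + gutter) = 120 + 11·208.25 = 2410.75 px.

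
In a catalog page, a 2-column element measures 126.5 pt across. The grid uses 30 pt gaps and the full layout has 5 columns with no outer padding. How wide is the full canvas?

2c + 1·30 = 126.5 → 2c = 96.5 → c = 48.25 pt.
Canvas = 5·48.25 + 4·30 = 241.25 + 120 = 361.25 pt.

361.25 pt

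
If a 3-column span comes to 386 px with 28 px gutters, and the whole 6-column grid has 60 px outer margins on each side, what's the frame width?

920 px

Subtracting 2 gutters of 28 leaves 330 for 3 columns, so c = 110 px.
Total width: 2·60 + 6·110 + 5·28 = 920 px.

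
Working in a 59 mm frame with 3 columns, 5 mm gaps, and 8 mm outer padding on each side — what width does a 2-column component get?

27 mm

Content width = 59 − 2·8 = 43 mm.
3c + 2·5 = 43 → 3c = 33 → c = 11 mm.
2 columns plus 1 gap: 22 + 5 = 27 mm.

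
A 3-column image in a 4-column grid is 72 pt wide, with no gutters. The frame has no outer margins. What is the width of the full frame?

96 pt

With no gutters, each column is 72/3 = 24 pt.
Frame = 4·24 = 96 = 96 pt.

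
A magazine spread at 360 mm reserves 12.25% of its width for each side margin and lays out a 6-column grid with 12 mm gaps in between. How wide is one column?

Margins: 12.25% × 360 = 44.1 mm each, so content = 360 − 88.2 = 271.8 mm.
6 columns + 5 gaps: 6c + 5·12 = 271.8.
6c = 271.8 − 60 = 211.8, so c = 35.3 mm.

35.3 mm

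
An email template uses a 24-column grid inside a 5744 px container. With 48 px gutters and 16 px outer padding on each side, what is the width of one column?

Subtract both margins: 5744 − 2·16 = 5712 px.
Subtracting 23 gutters of 48 leaves 4608 for 24 columns, so c = 192 px.

192 px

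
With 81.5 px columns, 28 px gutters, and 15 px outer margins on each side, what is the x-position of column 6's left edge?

Before column 6: the margin + 5 columns + 5 gutters.
Offset = 15 + 5·(81.5 + 28) = 15 + 547.5 = 562.5 px.

562.5 px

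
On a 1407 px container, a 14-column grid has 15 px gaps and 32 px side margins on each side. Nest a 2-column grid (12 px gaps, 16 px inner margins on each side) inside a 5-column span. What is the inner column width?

Inside the margins: 1407 − 64 = 1343 px.
14c + 13·15 = 1343 → 14c = 1148 → c = 82 px.
Span of 5: 5·82 + 4·15 = 410 + 60 = 470 px.
Inner content = 470 − 2·16 = 438 px.
2d + 1·12 = 438 → 2d = 426 → d = 213 px.

213 px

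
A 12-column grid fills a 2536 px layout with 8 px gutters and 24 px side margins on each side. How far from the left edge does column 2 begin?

Inside the margins: 2536 − 48 = 2488 px.
2488 − 11·8 = 2400; ÷12 gives c = 200 px.
Column 2 starts at margin + 1·(column + gutter) = 24 + 1·208 = 232 px.

232 px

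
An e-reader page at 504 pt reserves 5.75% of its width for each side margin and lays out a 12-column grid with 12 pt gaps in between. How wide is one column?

Margins: 5.75% × 504 = 28.98 pt each, so content = 504 − 57.96 = 446.04 pt.
12 columns + 11 gaps: 12c + 11·12 = 446.04.
12c = 446.04 − 132 = 314.04, so c = 26.17 pt.

26.17 pt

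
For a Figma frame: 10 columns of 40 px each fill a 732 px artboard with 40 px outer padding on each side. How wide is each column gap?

28 px

Inside the margins: 732 − 80 = 652 px.
10·40 + 9g = 652 → 9g = 252 → g = 28 px.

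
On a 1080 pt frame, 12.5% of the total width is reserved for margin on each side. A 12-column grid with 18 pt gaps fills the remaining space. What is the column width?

51 pt

1080 × (1 − 2·12.5%) = 1080 × 75% = 810 pt for the columns.
810 − 11·18 = 612; ÷12 gives c = 51 pt.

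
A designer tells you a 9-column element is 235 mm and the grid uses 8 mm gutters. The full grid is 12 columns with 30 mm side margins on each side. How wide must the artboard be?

376 mm

Subtracting 8 gutters of 8 leaves 171 for 9 columns, so c = 19 mm.
Artboard = 2·30 + 12·19 + 11·8 = 60 + 228 + 88 = 376 mm.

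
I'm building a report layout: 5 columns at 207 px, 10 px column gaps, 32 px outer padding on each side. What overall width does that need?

1139 px

Frame = 2·32 + 5·207 + 4·10 = 64 + 1035 + 40 = 1139 px.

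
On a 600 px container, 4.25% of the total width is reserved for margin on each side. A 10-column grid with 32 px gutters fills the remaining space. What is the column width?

26.1 px

Each margin = 4.25% of 600 = 25.5 px; content = 600 − 2·25.5 = 549 px.
10 columns + 9 gutters: 10c + 9·32 = 549.
10c = 549 − 288 = 261, so c = 26.1 px.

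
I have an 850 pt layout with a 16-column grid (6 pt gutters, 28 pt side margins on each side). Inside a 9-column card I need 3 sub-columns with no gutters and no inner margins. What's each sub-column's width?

Outer content = 850 − 2·28 = 794 pt.
16 columns + 15 gutters: 16c + 15·6 = 794.
16c = 794 − 90 = 704, so c = 44 pt.
9-column span = 9·44 + 8·6 = 444 pt.
444 / 3 = 148 pt per column.

148 pt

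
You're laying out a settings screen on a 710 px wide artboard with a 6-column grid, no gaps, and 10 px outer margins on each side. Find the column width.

Inside the margins: 710 − 20 = 690 px.
With no gaps, each column is 690/6 = 115 px.

115 px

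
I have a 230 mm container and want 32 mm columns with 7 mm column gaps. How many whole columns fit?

6 columns: 6·32 + 5·7 = 227 mm ≤ 230.
7 columns: 266 mm > 230. So 6.

6 columns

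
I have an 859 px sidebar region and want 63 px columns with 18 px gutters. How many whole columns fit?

k columns need k·63 + (k−1)·18 = k·81 − 18.
k·81 − 18 ≤ 859 → k ≤ 877 / 81 ≈ 10.83, so k = 10.

10 columns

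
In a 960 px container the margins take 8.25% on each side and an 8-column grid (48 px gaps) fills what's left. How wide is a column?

Margins: 8.25% × 960 = 79.2 px each, so content = 960 − 158.4 = 801.6 px.
Subtracting 7 gaps of 48 leaves 465.6 for 8 columns, so c = 58.2 px.

58.2 px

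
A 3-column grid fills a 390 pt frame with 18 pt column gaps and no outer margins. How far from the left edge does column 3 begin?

3c + 2·18 = 390 → 3c = 354 → c = 118 pt.
No margin, so column 3 starts at 2·(column + gutter) = 2·136 = 272 pt.

272 pt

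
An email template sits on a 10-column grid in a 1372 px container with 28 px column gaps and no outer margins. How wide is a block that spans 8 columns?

10c + 9·28 = 1372 → 10c = 1120 → c = 112 px.
Span of 8: 8·112 + 7·28 = 896 + 196 = 1092 px.

1092 px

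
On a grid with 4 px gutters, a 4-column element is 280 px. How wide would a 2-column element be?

138 px

4 columns + 3 gutters: 4c + 3·4 = 280.
4c = 280 − 12 = 268, so c = 67 px.
2 columns plus 1 gutter: 134 + 4 = 138 px.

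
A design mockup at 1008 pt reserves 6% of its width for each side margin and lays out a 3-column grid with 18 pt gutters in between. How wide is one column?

283.68 pt

1008 × (1 − 2·6%) = 1008 × 88% = 887.04 pt for the columns.
Subtracting 2 gutters of 18 leaves 851.04 for 3 columns, so c = 283.68 pt.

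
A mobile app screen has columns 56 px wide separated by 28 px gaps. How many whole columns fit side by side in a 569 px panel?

7 columns

Each extra column adds 56 + 28 = 84 px.
(569 + 28) / 84 = 7.11, so 7 columns fit.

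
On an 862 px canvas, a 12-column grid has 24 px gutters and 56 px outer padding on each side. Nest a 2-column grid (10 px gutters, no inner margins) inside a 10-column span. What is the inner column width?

Inside the margins: 862 − 112 = 750 px.
750 − 11·24 = 486; ÷12 gives c = 40.5 px.
10-column span = 10·40.5 + 9·24 = 621 px.
2 columns + 1 gutter: 2d + 1·10 = 621.
2d = 621 − 10 = 611, so d = 305.5 px.

305.5 px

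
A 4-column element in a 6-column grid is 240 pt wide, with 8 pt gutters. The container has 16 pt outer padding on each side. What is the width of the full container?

396 pt

4 columns + 3 gutters: 4c + 3·8 = 240.
4c = 240 − 24 = 216, so c = 54 pt.
Total width: 2·16 + 6·54 + 5·8 = 396 pt.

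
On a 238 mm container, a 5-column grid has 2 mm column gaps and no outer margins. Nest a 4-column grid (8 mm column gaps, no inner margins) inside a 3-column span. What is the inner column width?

29.5 mm

Subtracting 4 column gaps of 2 leaves 230 for 5 columns, so c = 46 mm.
3-column span = 3·46 + 2·2 = 142 mm.
142 − 3·8 = 118; ÷4 gives d = 29.5 mm.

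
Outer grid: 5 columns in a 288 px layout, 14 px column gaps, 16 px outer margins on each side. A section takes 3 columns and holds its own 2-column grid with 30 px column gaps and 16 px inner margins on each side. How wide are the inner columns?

43 px

Subtract both margins: 288 − 2·16 = 256 px.
5 columns + 4 column gaps: 5c + 4·14 = 256.
5c = 256 − 56 = 200, so c = 40 px.
Span of 3: 3·40 + 2·14 = 120 + 28 = 148 px.
Inner content = 148 − 2·16 = 116 px.
Subtracting 1 column gap of 30 leaves 86 for 2 columns, so d = 43 px.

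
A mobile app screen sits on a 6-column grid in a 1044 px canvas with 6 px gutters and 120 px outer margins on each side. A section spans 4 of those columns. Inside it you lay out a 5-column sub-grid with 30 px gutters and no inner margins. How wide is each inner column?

Subtract both margins: 1044 − 2·120 = 804 px.
Subtracting 5 gutters of 6 leaves 774 for 6 columns, so c = 129 px.
4-column span = 4·129 + 3·6 = 534 px.
Subtracting 4 gutters of 30 leaves 414 for 5 columns, so d = 82.8 px.

82.8 px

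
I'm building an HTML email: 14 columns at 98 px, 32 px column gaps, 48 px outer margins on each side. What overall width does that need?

Container = 2·48 + 14·98 + 13·32 = 96 + 1372 + 416 = 1884 px.

1884 px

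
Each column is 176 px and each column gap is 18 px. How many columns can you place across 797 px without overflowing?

4 columns

Each extra column adds 176 + 18 = 194 px.
(797 + 18) / 194 = 4.20, so 4 columns fit.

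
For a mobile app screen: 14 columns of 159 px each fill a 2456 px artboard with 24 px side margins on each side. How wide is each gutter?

14 px

Take off 48 px of margins, leaving 2408 px.
Columns use 2226 px, leaving 182 px across 13 gutters = 14 px each.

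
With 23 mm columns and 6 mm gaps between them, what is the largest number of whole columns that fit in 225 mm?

k columns need k·23 + (k−1)·6 = k·29 − 6.
k·29 − 6 ≤ 225 → k ≤ 231 / 29 ≈ 7.97, so k = 7.

7 columns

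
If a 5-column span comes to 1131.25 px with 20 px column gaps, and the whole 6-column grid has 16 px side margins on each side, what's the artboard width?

1393.5 px

Subtracting 4 column gaps of 20 leaves 1051.25 for 5 columns, so c = 210.25 px.
Artboard = 2·16 + 6·210.25 + 5·20 = 32 + 1261.5 + 100 = 1393.5 px.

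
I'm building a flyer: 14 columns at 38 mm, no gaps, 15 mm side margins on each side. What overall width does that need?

Summing: 30 + 532 = 562 mm.

562 mm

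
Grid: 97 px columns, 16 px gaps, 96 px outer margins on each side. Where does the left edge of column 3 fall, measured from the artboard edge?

Column 3 starts at margin + 2·(column + gutter) = 96 + 2·113 = 322 px.

322 px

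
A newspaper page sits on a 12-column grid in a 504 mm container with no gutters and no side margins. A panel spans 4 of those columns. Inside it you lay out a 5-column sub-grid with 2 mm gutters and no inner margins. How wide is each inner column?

32 mm

12c = 504 → c = 42 mm.
4-column span = 4·42 = 168 mm.
168 − 4·2 = 160; ÷5 gives d = 32 mm.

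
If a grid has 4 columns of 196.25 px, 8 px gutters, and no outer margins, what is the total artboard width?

Artboard = 4·196.25 + 3·8 = 785 + 24 = 809 px.

809 px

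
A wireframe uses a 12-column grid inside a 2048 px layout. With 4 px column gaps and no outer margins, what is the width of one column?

167 px

Subtracting 11 column gaps of 4 leaves 2004 for 12 columns, so c = 167 px.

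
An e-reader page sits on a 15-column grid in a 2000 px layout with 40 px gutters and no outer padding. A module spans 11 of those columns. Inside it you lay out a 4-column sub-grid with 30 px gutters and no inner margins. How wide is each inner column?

341.5 px

Subtracting 14 gutters of 40 leaves 1440 for 15 columns, so c = 96 px.
Span of 11: 11·96 + 10·40 = 1056 + 400 = 1456 px.
1456 − 3·30 = 1366; ÷4 gives d = 341.5 px.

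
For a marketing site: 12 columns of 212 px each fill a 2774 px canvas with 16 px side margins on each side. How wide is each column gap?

Subtract both margins: 2774 − 2·16 = 2742 px.
12 columns take 12·212 = 2544 px; remaining 198 splits into 11 column gaps.
g = 198 / 11 = 18 px.

18 px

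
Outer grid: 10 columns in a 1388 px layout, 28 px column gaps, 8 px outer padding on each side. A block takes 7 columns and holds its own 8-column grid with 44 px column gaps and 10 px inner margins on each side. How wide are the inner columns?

78 px

Outer content = 1388 − 2·8 = 1372 px.
10 columns + 9 column gaps: 10c + 9·28 = 1372.
10c = 1372 − 252 = 1120, so c = 112 px.
7-column span = 7·112 + 6·28 = 952 px.
Inner content = 952 − 2·10 = 932 px.
Subtracting 7 column gaps of 44 leaves 624 for 8 columns, so d = 78 px.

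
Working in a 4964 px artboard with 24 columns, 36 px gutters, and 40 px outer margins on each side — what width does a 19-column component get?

Take off 80 px of margins, leaving 4884 px.
Subtracting 23 gutters of 36 leaves 4056 for 24 columns, so c = 169 px.
19 columns plus 18 gutters: 3211 + 648 = 3859 px.

3859 px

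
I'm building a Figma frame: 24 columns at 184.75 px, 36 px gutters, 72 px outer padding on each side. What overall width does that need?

Adding margins, columns and gutters: 144 + 4434 + 828 = 5406 px.

5406 px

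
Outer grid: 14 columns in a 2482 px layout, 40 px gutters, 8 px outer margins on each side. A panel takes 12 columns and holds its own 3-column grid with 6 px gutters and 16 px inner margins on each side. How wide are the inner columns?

Subtract both margins: 2482 − 2·8 = 2466 px.
Subtracting 13 gutters of 40 leaves 1946 for 14 columns, so c = 139 px.
12 columns plus 11 gutters: 1668 + 440 = 2108 px.
Inner content = 2108 − 2·16 = 2076 px.
3d + 2·6 = 2076 → 3d = 2064 → d = 688 px.

688 px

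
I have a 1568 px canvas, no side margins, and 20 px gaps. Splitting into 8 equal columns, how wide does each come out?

1568 − 7·20 = 1428; ÷8 gives c = 178.5 px.

178.5 px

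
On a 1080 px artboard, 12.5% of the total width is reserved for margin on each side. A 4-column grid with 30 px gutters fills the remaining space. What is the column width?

Margins: 12.5% × 1080 = 135 px each, so content = 1080 − 270 = 810 px.
4c + 3·30 = 810 → 4c = 720 → c = 180 px.

180 px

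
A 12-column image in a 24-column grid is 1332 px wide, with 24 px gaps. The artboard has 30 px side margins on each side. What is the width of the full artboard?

2748 px

12 columns + 11 gaps: 12c + 11·24 = 1332.
12c = 1332 − 264 = 1068, so c = 89 px.
Artboard = 2·30 + 24·89 + 23·24 = 60 + 2136 + 552 = 2748 px.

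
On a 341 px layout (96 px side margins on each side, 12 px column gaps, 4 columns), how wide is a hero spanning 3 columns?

108.75 px

Content width = 341 − 2·96 = 149 px.
4c + 3·12 = 149 → 4c = 113 → c = 28.25 px.
Span of 3: 3·28.25 + 2·12 = 84.75 + 24 = 108.75 px.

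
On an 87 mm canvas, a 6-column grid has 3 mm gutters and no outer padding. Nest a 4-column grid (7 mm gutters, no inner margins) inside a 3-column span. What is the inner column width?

5.25 mm

Subtracting 5 gutters of 3 leaves 72 for 6 columns, so c = 12 mm.
Span of 3: 3·12 + 2·3 = 36 + 6 = 42 mm.
42 − 3·7 = 21; ÷4 gives d = 5.25 mm.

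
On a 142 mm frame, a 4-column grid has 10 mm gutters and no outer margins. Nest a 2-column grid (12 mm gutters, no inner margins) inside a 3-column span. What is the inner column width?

4c + 3·10 = 142 → 4c = 112 → c = 28 mm.
Span of 3: 3·28 + 2·10 = 84 + 20 = 104 mm.
104 − 1·12 = 92; ÷2 gives d = 46 mm.

46 mm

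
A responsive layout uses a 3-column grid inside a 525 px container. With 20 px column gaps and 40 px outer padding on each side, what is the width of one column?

Take off 80 px of margins, leaving 445 px.
3c + 2·20 = 445 → 3c = 405 → c = 135 px.

135 px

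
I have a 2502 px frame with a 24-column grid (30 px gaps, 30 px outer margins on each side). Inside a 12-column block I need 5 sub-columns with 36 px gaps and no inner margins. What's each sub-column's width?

Outer content = 2502 − 2·30 = 2442 px.
24 columns + 23 gaps: 24c + 23·30 = 2442.
24c = 2442 − 690 = 1752, so c = 73 px.
Span of 12: 12·73 + 11·30 = 876 + 330 = 1206 px.
1206 − 4·36 = 1062; ÷5 gives d = 212.4 px.

212.4 px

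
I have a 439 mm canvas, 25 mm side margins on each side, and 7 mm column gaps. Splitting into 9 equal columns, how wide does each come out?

37 mm

Inside the margins: 439 − 50 = 389 mm.
9c + 8·7 = 389 → 9c = 333 → c = 37 mm.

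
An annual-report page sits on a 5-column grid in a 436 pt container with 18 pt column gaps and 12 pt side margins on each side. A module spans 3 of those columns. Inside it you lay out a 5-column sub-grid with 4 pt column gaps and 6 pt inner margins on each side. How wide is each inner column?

Inside the margins: 436 − 24 = 412 pt.
5 columns + 4 column gaps: 5c + 4·18 = 412.
5c = 412 − 72 = 340, so c = 68 pt.
3 columns plus 2 column gaps: 204 + 36 = 240 pt.
Inner content = 240 − 2·6 = 228 pt.
228 − 4·4 = 212; ÷5 gives d = 42.4 pt.

42.4 pt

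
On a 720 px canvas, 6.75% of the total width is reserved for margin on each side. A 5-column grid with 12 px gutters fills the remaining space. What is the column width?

114.96 px

Each margin = 6.75% of 720 = 48.6 px; content = 720 − 2·48.6 = 622.8 px.
Subtracting 4 gutters of 12 leaves 574.8 for 5 columns, so c = 114.96 px.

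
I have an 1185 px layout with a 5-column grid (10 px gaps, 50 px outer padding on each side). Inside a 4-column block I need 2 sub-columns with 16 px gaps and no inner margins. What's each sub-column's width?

425 px

Inside the margins: 1185 − 100 = 1085 px.
1085 − 4·10 = 1045; ÷5 gives c = 209 px.
4-column span = 4·209 + 3·10 = 866 px.
2d + 1·16 = 866 → 2d = 850 → d = 425 px.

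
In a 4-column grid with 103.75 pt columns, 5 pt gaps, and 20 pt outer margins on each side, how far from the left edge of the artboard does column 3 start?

Each column+gutter stride is 108.75 pt; 2 of them past the 20 pt margin is 20 + 217.5 = 237.5 pt.

237.5 pt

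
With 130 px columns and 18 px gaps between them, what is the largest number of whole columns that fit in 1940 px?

13 columns: 13·130 + 12·18 = 1906 px ≤ 1940.
14 columns: 2054 px > 1940. So 13.

13 columns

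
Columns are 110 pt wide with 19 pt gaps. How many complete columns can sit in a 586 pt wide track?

4 columns

Each extra column adds 110 + 19 = 129 pt.
(586 + 19) / 129 = 4.69, so 4 columns fit.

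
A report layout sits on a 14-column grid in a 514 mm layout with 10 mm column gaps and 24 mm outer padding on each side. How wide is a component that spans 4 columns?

126 mm

Subtract both margins: 514 − 2·24 = 466 mm.
14 columns + 13 column gaps: 14c + 13·10 = 466.
14c = 466 − 130 = 336, so c = 24 mm.
Span of 4: 4·24 + 3·10 = 96 + 30 = 126 mm.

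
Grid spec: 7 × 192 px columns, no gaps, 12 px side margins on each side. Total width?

Total width: 2·12 + 7·192 = 1368 px.

1368 px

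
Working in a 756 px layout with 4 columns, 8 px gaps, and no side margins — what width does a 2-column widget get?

374 px

4c + 3·8 = 756 → 4c = 732 → c = 183 px.
Span of 2: 2·183 + 1·8 = 366 + 8 = 374 px.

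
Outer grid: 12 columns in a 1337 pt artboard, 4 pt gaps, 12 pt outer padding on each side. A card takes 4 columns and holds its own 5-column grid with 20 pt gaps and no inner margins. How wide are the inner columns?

71 pt

Take off 24 pt of margins, leaving 1313 pt.
12 columns + 11 gaps: 12c + 11·4 = 1313.
12c = 1313 − 44 = 1269, so c = 105.75 pt.
4 columns plus 3 gaps: 423 + 12 = 435 pt.
Subtracting 4 gaps of 20 leaves 355 for 5 columns, so d = 71 pt.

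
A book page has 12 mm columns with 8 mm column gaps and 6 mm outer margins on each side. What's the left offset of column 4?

Before column 4: the margin + 3 columns + 3 column gaps.
Offset = 6 + 3·(12 + 8) = 6 + 60 = 66 mm.

66 mm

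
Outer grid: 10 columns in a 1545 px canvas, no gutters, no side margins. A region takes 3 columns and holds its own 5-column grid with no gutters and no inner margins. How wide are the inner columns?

10c = 1545 → c = 154.5 px.
With no gutters, 3 columns span 3·154.5 = 463.5 px.
463.5 / 5 = 92.7 px per column.

92.7 px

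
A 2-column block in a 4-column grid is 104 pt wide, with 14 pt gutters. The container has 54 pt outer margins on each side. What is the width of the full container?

330 pt

2c + 1·14 = 104 → 2c = 90 → c = 45 pt.
Adding margins, columns and gutters: 108 + 180 + 42 = 330 pt.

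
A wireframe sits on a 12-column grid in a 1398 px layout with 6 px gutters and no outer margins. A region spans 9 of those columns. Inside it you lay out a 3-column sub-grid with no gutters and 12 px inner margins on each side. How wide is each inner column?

Subtracting 11 gutters of 6 leaves 1332 for 12 columns, so c = 111 px.
Span of 9: 9·111 + 8·6 = 999 + 48 = 1047 px.
Inner content = 1047 − 2·12 = 1023 px.
1023 / 3 = 341 px per column.

341 px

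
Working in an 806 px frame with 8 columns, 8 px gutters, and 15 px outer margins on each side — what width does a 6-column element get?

580 px

Content width = 806 − 2·15 = 776 px.
776 − 7·8 = 720; ÷8 gives c = 90 px.
6 columns plus 5 gutters: 540 + 40 = 580 px.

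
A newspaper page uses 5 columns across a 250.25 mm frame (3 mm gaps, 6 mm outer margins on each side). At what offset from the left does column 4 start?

Subtract both margins: 250.25 − 2·6 = 238.25 mm.
5 columns + 4 gaps: 5c + 4·3 = 238.25.
5c = 238.25 − 12 = 226.25, so c = 45.25 mm.
Before column 4: the margin + 3 columns + 3 gaps.
Offset = 6 + 3·(45.25 + 3) = 6 + 144.75 = 150.75 mm.

150.75 mm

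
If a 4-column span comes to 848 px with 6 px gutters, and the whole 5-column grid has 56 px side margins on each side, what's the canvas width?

4c + 3·6 = 848 → 4c = 830 → c = 207.5 px.
Adding margins, columns and gutters: 112 + 1037.5 + 24 = 1173.5 px.

1173.5 px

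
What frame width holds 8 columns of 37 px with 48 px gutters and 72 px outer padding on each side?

776 px

Adding margins, columns and gutters: 144 + 296 + 336 = 776 px.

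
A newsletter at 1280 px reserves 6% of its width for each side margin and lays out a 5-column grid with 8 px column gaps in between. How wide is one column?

Each margin = 6% of 1280 = 76.8 px; content = 1280 − 2·76.8 = 1126.4 px.
Subtracting 4 column gaps of 8 leaves 1094.4 for 5 columns, so c = 218.88 px.

218.88 px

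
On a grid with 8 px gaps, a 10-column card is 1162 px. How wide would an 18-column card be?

2098 px

Subtracting 9 gaps of 8 leaves 1090 for 10 columns, so c = 109 px.
Span of 18: 18·109 + 17·8 = 1962 + 136 = 2098 px.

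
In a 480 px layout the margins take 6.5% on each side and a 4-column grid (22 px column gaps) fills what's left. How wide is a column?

87.9 px

480 × (1 − 2·6.5%) = 480 × 87% = 417.6 px for the columns.
Subtracting 3 column gaps of 22 leaves 351.6 for 4 columns, so c = 87.9 px.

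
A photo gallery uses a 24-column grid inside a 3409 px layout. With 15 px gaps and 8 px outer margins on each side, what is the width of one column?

127 px

Content width = 3409 − 2·8 = 3393 px.
24 columns + 23 gaps: 24c + 23·15 = 3393.
24c = 3393 − 345 = 3048, so c = 127 px.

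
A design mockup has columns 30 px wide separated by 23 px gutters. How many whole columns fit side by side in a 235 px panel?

4 columns: 4·30 + 3·23 = 189 px ≤ 235.
5 columns: 242 px > 235. So 4.

4 columns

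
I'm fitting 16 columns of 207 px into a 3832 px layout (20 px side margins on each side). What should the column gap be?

Inside the margins: 3832 − 40 = 3792 px.
16 columns take 16·207 = 3312 px; remaining 480 splits into 15 column gaps.
g = 480 / 15 = 32 px.

32 px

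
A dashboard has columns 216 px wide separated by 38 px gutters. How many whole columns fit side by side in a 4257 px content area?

16 columns

k columns need k·216 + (k−1)·38 = k·254 − 38.
k·254 − 38 ≤ 4257 → k ≤ 4295 / 254 ≈ 16.91, so k = 16.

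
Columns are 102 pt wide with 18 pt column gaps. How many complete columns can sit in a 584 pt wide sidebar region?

5 columns

k columns need k·102 + (k−1)·18 = k·120 − 18.
k·120 − 18 ≤ 584 → k ≤ 602 / 120 ≈ 5.02, so k = 5.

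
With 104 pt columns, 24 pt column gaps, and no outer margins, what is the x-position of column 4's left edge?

384 pt

Each column+gutter stride is 128 pt; with no margin, 3 of them is 384 pt.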